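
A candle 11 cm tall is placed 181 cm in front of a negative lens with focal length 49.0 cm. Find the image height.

For a negative lens, f = -49.0 cm.
1/d_i = 1/f − 1/d_o = 1/(-49.00) − 1/(181) = -0.02593, so d_i = -38.56 cm.
m = −d_i/d_o = +0.2130.
|h_i| = |m|·h_o = 0.2130 × 11 = 2.34 cm. The image is virtual, upright and reduced, on the same side as the object.

2.34 cm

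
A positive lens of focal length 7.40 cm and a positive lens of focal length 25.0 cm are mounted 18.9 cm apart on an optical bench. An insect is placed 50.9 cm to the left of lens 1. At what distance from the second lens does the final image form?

Lens 1: 1/d_i1 = 1/f₁ − 1/d_o1 = 1/(7.40) − 1/(50.9) = 0.1155, so d_i1 = 8.659 cm.
The intermediate image is 8.659 cm to the right of lens 1, which is 18.9 − (8.659) = 10.24 cm to the left of lens 2, so d_o2 = +10.24 cm.
Lens 2: 1/d_i2 = 1/f₂ − 1/d_o2 = 1/(25.0) − 1/(10.24) = -0.05766, so d_i2 = -17.3 cm.
The final image is virtual, 17.3 cm to the left of lens 2 (overall magnification ≈ -0.29).

17.3 cm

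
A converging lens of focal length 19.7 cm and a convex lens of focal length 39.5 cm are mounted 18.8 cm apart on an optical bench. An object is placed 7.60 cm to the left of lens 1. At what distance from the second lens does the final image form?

148 cm

Lens 1: 1/d_i1 = 1/f₁ − 1/d_o1 = 1/(19.7) − 1/(7.60) = -0.08082, so d_i1 = -12.37 cm.
The intermediate image is 12.37 cm to the left of lens 1 (virtual), which is 18.8 − (-12.37) = 31.17 cm to the left of lens 2, so d_o2 = +31.17 cm.
Lens 2: 1/d_i2 = 1/f₂ − 1/d_o2 = 1/(39.5) − 1/(31.17) = -0.006766, so d_i2 = -148 cm.
The final image is virtual, 148 cm to the left of lens 2 (overall magnification ≈ 7.7).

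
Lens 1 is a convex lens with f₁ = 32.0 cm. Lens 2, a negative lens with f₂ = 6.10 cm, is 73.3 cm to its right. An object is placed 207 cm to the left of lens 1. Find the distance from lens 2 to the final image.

5.20 cm

Lens 1: 1/d_i1 = 1/f₁ − 1/d_o1 = 1/(32.0) − 1/(207) = 0.02642, so d_i1 = 37.85 cm.
The intermediate image is 37.85 cm to the right of lens 1, which is 73.3 − (37.85) = 35.45 cm to the left of lens 2, so d_o2 = +35.45 cm.
Lens 2 is diverging, so f₂ = −6.10 cm.
Lens 2: 1/d_i2 = 1/f₂ − 1/d_o2 = 1/(-6.10) − 1/(35.45) = -0.1921, so d_i2 = -5.20 cm.
The final image is virtual, 5.20 cm to the left of lens 2 (overall magnification ≈ -0.027).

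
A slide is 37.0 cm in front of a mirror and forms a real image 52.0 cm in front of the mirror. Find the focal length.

Real image ⇒ d_i = +52.0 cm.
1/f = 1/d_o + 1/d_i = 1/(37.0) + 1/(52.0) = 0.04626, so f = 21.6 cm.
Since f is positive, the mirror is concave.

f = 21.6 cm (concave)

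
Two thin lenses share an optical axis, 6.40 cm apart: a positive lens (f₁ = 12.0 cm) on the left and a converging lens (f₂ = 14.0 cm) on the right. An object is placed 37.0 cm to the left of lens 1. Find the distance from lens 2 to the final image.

Lens 1: 1/d_i1 = 1/f₁ − 1/d_o1 = 1/(12.0) − 1/(37.0) = 0.05631, so d_i1 = 17.76 cm.
The intermediate image is 17.76 cm to the right of lens 1, which lies 11.36 cm to the right of lens 2 — a virtual object — so d_o2 = −11.36 cm.
Lens 2: 1/d_i2 = 1/f₂ − 1/d_o2 = 1/(14.0) − 1/(-11.36) = 0.1595, so d_i2 = 6.27 cm.
The final image is real, 6.27 cm to the right of lens 2 (overall magnification ≈ -0.26).

6.27 cm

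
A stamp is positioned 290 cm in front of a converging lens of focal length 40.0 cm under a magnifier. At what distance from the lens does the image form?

Thin-lens equation: 1/v = 1/f − 1/u = 1/(40.00) − 1/(290) = 0.02500 − 0.003448 = 0.02155, so v = 46.4 cm.
The image is real, inverted and reduced, on the far side of the lens.

46.4 cm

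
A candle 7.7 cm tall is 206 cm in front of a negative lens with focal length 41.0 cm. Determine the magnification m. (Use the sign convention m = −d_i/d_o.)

m = +0.166

For a negative lens, f = -41.0 cm.
1/d_i = 1/f − 1/d_o = 1/(-41.00) − 1/(206) = -0.02924, so d_i = -34.19 cm.
m = −d_i/d_o = −(-34.19)/(206) = +0.166.
The image is virtual, upright and reduced, on the same side as the object.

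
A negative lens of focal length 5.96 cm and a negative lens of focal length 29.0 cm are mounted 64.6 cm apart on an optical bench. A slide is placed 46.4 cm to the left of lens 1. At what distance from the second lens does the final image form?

20.5 cm

Lens 1 is diverging, so f₁ = −5.96 cm.
Lens 1: 1/d_i1 = 1/f₁ − 1/d_o1 = 1/(-5.96) − 1/(46.4) = -0.1893, so d_i1 = -5.282 cm.
The intermediate image is 5.282 cm to the left of lens 1 (virtual), which is 64.6 − (-5.282) = 69.88 cm to the left of lens 2, so d_o2 = +69.88 cm.
Lens 2 is diverging, so f₂ = −29.0 cm.
Lens 2: 1/d_i2 = 1/f₂ − 1/d_o2 = 1/(-29.0) − 1/(69.88) = -0.04879, so d_i2 = -20.5 cm.
The final image is virtual, 20.5 cm to the left of lens 2 (overall magnification ≈ 0.033).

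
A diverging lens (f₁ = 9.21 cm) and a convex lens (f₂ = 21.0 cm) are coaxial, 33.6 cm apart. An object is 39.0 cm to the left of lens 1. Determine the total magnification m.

f₁ = −9.21 cm (diverging).
Lens 1: 1/d_i1 = 1/(-9.21) − 1/(39.0) = -0.1342, so d_i1 = -7.451 cm; m₁ = −d_i1/d_o1 = +0.1911.
d_o2 = 33.6 − (-7.451) = 41.05 cm.
Lens 2: 1/d_i2 = 1/(21.0) − 1/(41.05) = 0.02326, so d_i2 = 43.00 cm; m₂ = −d_i2/d_o2 = -1.047.
m = m₁·m₂ = (+0.1911)(-1.047) = -0.200.

m = -0.200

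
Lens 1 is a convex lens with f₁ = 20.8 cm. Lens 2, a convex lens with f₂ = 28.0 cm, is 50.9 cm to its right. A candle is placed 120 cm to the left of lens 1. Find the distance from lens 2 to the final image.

319 cm

Lens 1: 1/d_i1 = 1/f₁ − 1/d_o1 = 1/(20.8) − 1/(120) = 0.03974, so d_i1 = 25.16 cm.
The intermediate image is 25.16 cm to the right of lens 1, which is 50.9 − (25.16) = 25.74 cm to the left of lens 2, so d_o2 = +25.74 cm.
Lens 2: 1/d_i2 = 1/f₂ − 1/d_o2 = 1/(28.0) − 1/(25.74) = -0.003136, so d_i2 = -319 cm.
The final image is virtual, 319 cm to the left of lens 2 (overall magnification ≈ -2.6).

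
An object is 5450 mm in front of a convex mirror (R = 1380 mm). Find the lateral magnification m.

f = R/2 = 1380/2 = 690.0 mm; for a convex mirror, f = -690.0 mm.
1/d_i = 1/f − 1/d_o = 1/(-690.0) − 1/(5450) = -0.001633, so d_i = -612.5 mm.
m = −d_i/d_o = −(-612.5)/(5450) = +0.112.
The image is virtual, upright and reduced, behind the mirror.

m = +0.112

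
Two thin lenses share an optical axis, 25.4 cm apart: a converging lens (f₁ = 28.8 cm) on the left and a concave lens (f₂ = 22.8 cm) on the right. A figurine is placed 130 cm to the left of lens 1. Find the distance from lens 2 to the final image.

23.6 cm

Lens 1: 1/d_i1 = 1/f₁ − 1/d_o1 = 1/(28.8) − 1/(130) = 0.02703, so d_i1 = 37.00 cm.
The intermediate image is 37.00 cm to the right of lens 1, which lies 11.60 cm to the right of lens 2 — a virtual object — so d_o2 = −11.60 cm.
Lens 2 is diverging, so f₂ = −22.8 cm.
Lens 2: 1/d_i2 = 1/f₂ − 1/d_o2 = 1/(-22.8) − 1/(-11.60) = 0.04235, so d_i2 = 23.6 cm.
The final image is real, 23.6 cm to the right of lens 2 (overall magnification ≈ -0.58).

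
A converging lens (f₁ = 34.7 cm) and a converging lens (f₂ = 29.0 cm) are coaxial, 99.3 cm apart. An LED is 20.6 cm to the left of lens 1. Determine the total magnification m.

m = -0.590

Lens 1: 1/d_i1 = 1/(34.7) − 1/(20.6) = -0.01973, so d_i1 = -50.70 cm; m₁ = −d_i1/d_o1 = +2.461.
d_o2 = 99.3 − (-50.70) = 150.0 cm.
Lens 2: 1/d_i2 = 1/(29.0) − 1/(150.0) = 0.02782, so d_i2 = 35.95 cm; m₂ = −d_i2/d_o2 = -0.2397.
m = m₁·m₂ = (+2.461)(-0.2397) = -0.590.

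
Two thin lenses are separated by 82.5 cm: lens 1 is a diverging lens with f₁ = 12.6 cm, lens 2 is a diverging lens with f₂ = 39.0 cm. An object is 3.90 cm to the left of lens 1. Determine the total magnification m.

m = +0.239

f₁ = −12.6 cm (diverging).
Lens 1: 1/d_i1 = 1/(-12.6) − 1/(3.90) = -0.3358, so d_i1 = -2.978 cm; m₁ = −d_i1/d_o1 = +0.7636.
d_o2 = 82.5 − (-2.978) = 85.48 cm.
f₂ = −39.0 cm (diverging).
Lens 2: 1/d_i2 = 1/(-39.0) − 1/(85.48) = -0.03734, so d_i2 = -26.78 cm; m₂ = −d_i2/d_o2 = +0.3133.
m = m₁·m₂ = (+0.7636)(+0.3133) = +0.239.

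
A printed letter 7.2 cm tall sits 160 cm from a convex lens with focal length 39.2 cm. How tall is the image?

2.34 cm

1/d_i = 1/f − 1/d_o = 1/(39.20) − 1/(160) = 0.01926, so d_i = 51.92 cm.
m = −d_i/d_o = -0.3245.
|h_i| = |m|·h_o = 0.3245 × 7.2 = 2.34 cm. The image is real, inverted and reduced, on the far side of the lens.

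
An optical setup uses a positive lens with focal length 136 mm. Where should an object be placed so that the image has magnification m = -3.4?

m = −d_i/d_o ⇒ d_i = −m·d_o.
1/f = 1/d_o + 1/d_i = 1/d_o − 1/(m·d_o) = (1 − 1/m)/d_o, so d_o = f(1 − 1/m) = (136.0)(1 − 1/(-3.4)) = 176 mm.

176 mm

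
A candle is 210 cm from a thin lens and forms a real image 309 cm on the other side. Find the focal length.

Real image ⇒ d_i = +309 cm.
1/f = 1/d_o + 1/d_i = 1/(210) + 1/(309) = 0.007998, so f = 125 cm.
Since f is positive, the thin lens is converging.

f = 125 cm (converging)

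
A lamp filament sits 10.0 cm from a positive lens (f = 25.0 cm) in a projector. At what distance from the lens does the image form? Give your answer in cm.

16.7 cm

Thin-lens equation: 1/s_i = 1/f − 1/s_o = 1/(25.00) − 1/(10.0) = 0.04000 − 0.1000 = -0.06000, so s_i = -16.7 cm.
The image is virtual, upright and enlarged, on the same side as the object.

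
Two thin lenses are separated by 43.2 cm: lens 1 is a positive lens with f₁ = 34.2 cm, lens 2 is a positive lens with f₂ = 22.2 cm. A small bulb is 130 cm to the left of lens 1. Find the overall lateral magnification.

Lens 1: 1/d_i1 = 1/(34.2) − 1/(130) = 0.02155, so d_i1 = 46.41 cm; m₁ = −d_i1/d_o1 = -0.3570.
d_o2 = 43.2 − (46.41) = -3.210 cm (virtual object).
Lens 2: 1/d_i2 = 1/(22.2) − 1/(-3.210) = 0.3566, so d_i2 = 2.804 cm; m₂ = −d_i2/d_o2 = +0.8737.
m = m₁·m₂ = (-0.3570)(+0.8737) = -0.312.

m = -0.312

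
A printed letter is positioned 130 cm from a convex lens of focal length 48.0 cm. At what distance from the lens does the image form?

Thin-lens equation: 1/v = 1/f − 1/u = 1/(48.00) − 1/(130) = 0.02083 − 0.007692 = 0.01314, so v = 76.1 cm.
The image is real, inverted and reduced, on the far side of the lens.

76.1 cm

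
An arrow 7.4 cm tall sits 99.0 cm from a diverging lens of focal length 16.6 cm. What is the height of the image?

For a diverging lens, f = -16.6 cm.
1/d_i = 1/f − 1/d_o = 1/(-16.60) − 1/(99.0) = -0.07034, so d_i = -14.22 cm.
m = −d_i/d_o = +0.1436.
|h_i| = |m|·h_o = 0.1436 × 7.4 = 1.06 cm. The image is virtual, upright and reduced, on the same side as the object.

1.06 cm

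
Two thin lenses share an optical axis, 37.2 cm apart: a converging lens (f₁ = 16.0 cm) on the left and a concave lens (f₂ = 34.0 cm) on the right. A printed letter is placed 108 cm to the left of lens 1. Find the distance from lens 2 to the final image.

Lens 1: 1/d_i1 = 1/f₁ − 1/d_o1 = 1/(16.0) − 1/(108) = 0.05324, so d_i1 = 18.78 cm.
The intermediate image is 18.78 cm to the right of lens 1, which is 37.2 − (18.78) = 18.42 cm to the left of lens 2, so d_o2 = +18.42 cm.
Lens 2 is diverging, so f₂ = −34.0 cm.
Lens 2: 1/d_i2 = 1/f₂ − 1/d_o2 = 1/(-34.0) − 1/(18.42) = -0.08370, so d_i2 = -11.9 cm.
The final image is virtual, 11.9 cm to the left of lens 2 (overall magnification ≈ -0.11).

11.9 cm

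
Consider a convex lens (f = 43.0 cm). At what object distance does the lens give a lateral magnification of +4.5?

m = −d_i/d_o ⇒ d_i = −m·d_o.
1/f = 1/d_o + 1/d_i = 1/d_o − 1/(m·d_o) = (1 − 1/m)/d_o, so d_o = f(1 − 1/m) = (43.00)(1 − 1/(+4.5)) = 33.4 cm.

33.4 cm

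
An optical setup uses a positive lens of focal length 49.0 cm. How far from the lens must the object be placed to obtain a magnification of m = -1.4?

m = −d_i/d_o ⇒ d_i = −m·d_o.
1/f = 1/d_o + 1/d_i = 1/d_o − 1/(m·d_o) = (1 − 1/m)/d_o, so d_o = f(1 − 1/m) = (49.00)(1 − 1/(-1.4)) = 84.0 cm.

84.0 cm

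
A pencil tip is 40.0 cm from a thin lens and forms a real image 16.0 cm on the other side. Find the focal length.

f = 11.4 cm (converging)

Real image ⇒ d_i = +16.0 cm.
1/f = 1/d_o + 1/d_i = 1/(40.0) + 1/(16.0) = 0.08750, so f = 11.4 cm.
Since f is positive, the thin lens is converging.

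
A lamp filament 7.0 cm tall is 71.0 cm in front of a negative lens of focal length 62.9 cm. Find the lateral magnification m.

m = +0.470

For a negative lens, f = -62.9 cm.
1/d_i = 1/f − 1/d_o = 1/(-62.90) − 1/(71.0) = -0.02998, so d_i = -33.35 cm.
m = −d_i/d_o = −(-33.35)/(71.0) = +0.470.
The image is virtual, upright and reduced, on the same side as the object.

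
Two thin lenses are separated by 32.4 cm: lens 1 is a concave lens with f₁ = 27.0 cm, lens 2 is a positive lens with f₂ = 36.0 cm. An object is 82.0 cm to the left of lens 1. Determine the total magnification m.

f₁ = −27.0 cm (diverging).
Lens 1: 1/d_i1 = 1/(-27.0) − 1/(82.0) = -0.04923, so d_i1 = -20.31 cm; m₁ = −d_i1/d_o1 = +0.2477.
d_o2 = 32.4 − (-20.31) = 52.71 cm.
Lens 2: 1/d_i2 = 1/(36.0) − 1/(52.71) = 0.008806, so d_i2 = 113.6 cm; m₂ = −d_i2/d_o2 = -2.154.
m = m₁·m₂ = (+0.2477)(-2.154) = -0.534.

m = -0.534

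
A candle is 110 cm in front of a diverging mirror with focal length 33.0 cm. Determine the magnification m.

For a diverging mirror, f = -33.0 cm.
1/d_i = 1/f − 1/d_o = 1/(-33.00) − 1/(110) = -0.03939, so d_i = -25.38 cm.
m = −d_i/d_o = −(-25.38)/(110) = +0.231.
The image is virtual, upright and reduced, behind the mirror.

m = +0.231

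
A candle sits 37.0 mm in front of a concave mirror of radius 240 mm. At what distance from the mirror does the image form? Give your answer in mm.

f = R/2 = 240/2 = 120.0 mm.
Mirror equation: 1/s_i = 1/f − 1/s_o = 1/(120.0) − 1/(37.0) = 0.008333 − 0.02703 = -0.01869, so s_i = -53.5 mm.
The image is virtual, upright and enlarged, behind the mirror.

53.5 mm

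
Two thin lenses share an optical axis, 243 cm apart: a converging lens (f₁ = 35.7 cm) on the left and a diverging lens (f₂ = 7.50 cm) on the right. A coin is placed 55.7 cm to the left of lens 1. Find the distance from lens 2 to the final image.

7.13 cm

Lens 1: 1/d_i1 = 1/f₁ − 1/d_o1 = 1/(35.7) − 1/(55.7) = 0.01006, so d_i1 = 99.42 cm.
The intermediate image is 99.42 cm to the right of lens 1, which is 243 − (99.42) = 143.6 cm to the left of lens 2, so d_o2 = +143.6 cm.
Lens 2 is diverging, so f₂ = −7.50 cm.
Lens 2: 1/d_i2 = 1/f₂ − 1/d_o2 = 1/(-7.50) − 1/(143.6) = -0.1403, so d_i2 = -7.13 cm.
The final image is virtual, 7.13 cm to the left of lens 2 (overall magnification ≈ -0.089).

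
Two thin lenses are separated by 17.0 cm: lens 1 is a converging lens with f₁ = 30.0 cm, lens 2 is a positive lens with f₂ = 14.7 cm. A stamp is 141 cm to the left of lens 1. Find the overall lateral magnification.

m = -0.111

Lens 1: 1/d_i1 = 1/(30.0) − 1/(141) = 0.02624, so d_i1 = 38.11 cm; m₁ = −d_i1/d_o1 = -0.2703.
d_o2 = 17.0 − (38.11) = -21.11 cm (virtual object).
Lens 2: 1/d_i2 = 1/(14.7) − 1/(-21.11) = 0.1154, so d_i2 = 8.666 cm; m₂ = −d_i2/d_o2 = +0.4105.
m = m₁·m₂ = (-0.2703)(+0.4105) = -0.111.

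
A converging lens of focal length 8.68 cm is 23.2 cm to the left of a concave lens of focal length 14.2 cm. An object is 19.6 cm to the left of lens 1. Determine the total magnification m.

Lens 1: 1/d_i1 = 1/(8.68) − 1/(19.6) = 0.06419, so d_i1 = 15.58 cm; m₁ = −d_i1/d_o1 = -0.7949.
d_o2 = 23.2 − (15.58) = 7.620 cm.
f₂ = −14.2 cm (diverging).
Lens 2: 1/d_i2 = 1/(-14.2) − 1/(7.620) = -0.2017, so d_i2 = -4.959 cm; m₂ = −d_i2/d_o2 = +0.6508.
m = m₁·m₂ = (-0.7949)(+0.6508) = -0.517.

m = -0.517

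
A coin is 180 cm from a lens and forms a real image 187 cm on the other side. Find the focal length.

f = 91.7 cm (converging)

Real image ⇒ d_i = +187 cm.
1/f = 1/d_o + 1/d_i = 1/(180) + 1/(187) = 0.01090, so f = 91.7 cm.
Since f is positive, the lens is converging.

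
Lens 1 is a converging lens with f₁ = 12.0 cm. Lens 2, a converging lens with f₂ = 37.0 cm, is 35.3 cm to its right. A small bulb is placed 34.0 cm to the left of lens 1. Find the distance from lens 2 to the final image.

Lens 1: 1/d_i1 = 1/f₁ − 1/d_o1 = 1/(12.0) − 1/(34.0) = 0.05392, so d_i1 = 18.55 cm.
The intermediate image is 18.55 cm to the right of lens 1, which is 35.3 − (18.55) = 16.75 cm to the left of lens 2, so d_o2 = +16.75 cm.
Lens 2: 1/d_i2 = 1/f₂ − 1/d_o2 = 1/(37.0) − 1/(16.75) = -0.03267, so d_i2 = -30.6 cm.
The final image is virtual, 30.6 cm to the left of lens 2 (overall magnification ≈ -1.00).

30.6 cm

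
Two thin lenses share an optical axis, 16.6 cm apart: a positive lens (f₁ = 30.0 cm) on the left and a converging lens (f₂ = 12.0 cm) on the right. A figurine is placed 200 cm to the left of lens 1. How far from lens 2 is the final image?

7.31 cm

Lens 1: 1/d_i1 = 1/f₁ − 1/d_o1 = 1/(30.0) − 1/(200) = 0.02833, so d_i1 = 35.29 cm.
The intermediate image is 35.29 cm to the right of lens 1, which lies 18.69 cm to the right of lens 2 — a virtual object — so d_o2 = −18.69 cm.
Lens 2: 1/d_i2 = 1/f₂ − 1/d_o2 = 1/(12.0) − 1/(-18.69) = 0.1368, so d_i2 = 7.31 cm.
The final image is real, 7.31 cm to the right of lens 2 (overall magnification ≈ -0.069).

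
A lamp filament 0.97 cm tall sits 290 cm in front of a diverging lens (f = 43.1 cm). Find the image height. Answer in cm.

For a diverging lens, f = -43.1 cm.
1/d_i = 1/f − 1/d_o = 1/(-43.10) − 1/(290) = -0.02665, so d_i = -37.52 cm.
m = −d_i/d_o = +0.1294.
|h_i| = |m|·h_o = 0.1294 × 0.97 = 0.126 cm. The image is virtual, upright and reduced, on the same side as the object.

0.126 cm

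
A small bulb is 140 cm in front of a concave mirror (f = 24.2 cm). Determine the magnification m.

m = -0.209

1/d_i = 1/f − 1/d_o = 1/(24.20) − 1/(140) = 0.03418, so d_i = 29.26 cm.
m = −d_i/d_o = −(29.26)/(140) = -0.209.
The image is real, inverted and reduced, in front of the mirror.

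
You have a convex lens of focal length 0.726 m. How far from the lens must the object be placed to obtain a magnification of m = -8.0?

0.817 m

m = −d_i/d_o ⇒ d_i = −m·d_o.
1/f = 1/d_o + 1/d_i = 1/d_o − 1/(m·d_o) = (1 − 1/m)/d_o, so d_o = f(1 − 1/m) = (0.7260)(1 − 1/(-8.0)) = 0.817 m.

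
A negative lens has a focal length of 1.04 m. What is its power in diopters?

P = -0.962 D

For a negative lens, f = −1.04 m.
P = 1/f = 1/(-1.04 m) = -0.962 D.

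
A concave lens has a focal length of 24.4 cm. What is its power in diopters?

P = -4.10 D

For a concave lens, f = −24.4 cm.
f = -24.4 cm = -0.244 m.
P = 1/f = 1/(-0.244 m) = -4.10 D.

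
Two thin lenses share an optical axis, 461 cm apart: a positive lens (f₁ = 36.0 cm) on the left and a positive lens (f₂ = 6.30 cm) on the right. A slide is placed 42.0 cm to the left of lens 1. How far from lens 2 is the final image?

6.50 cm

Lens 1: 1/d_i1 = 1/f₁ − 1/d_o1 = 1/(36.0) − 1/(42.0) = 0.003968, so d_i1 = 252.0 cm.
The intermediate image is 252.0 cm to the right of lens 1, which is 461 − (252.0) = 209.0 cm to the left of lens 2, so d_o2 = +209.0 cm.
Lens 2: 1/d_i2 = 1/f₂ − 1/d_o2 = 1/(6.30) − 1/(209.0) = 0.1539, so d_i2 = 6.50 cm.
The final image is real, 6.50 cm to the right of lens 2 (overall magnification ≈ 0.19).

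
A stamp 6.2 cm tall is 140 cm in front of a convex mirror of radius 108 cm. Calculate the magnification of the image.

m = +0.278

f = R/2 = 108/2 = 54.00 cm; for a convex mirror, f = -54.00 cm.
1/d_i = 1/f − 1/d_o = 1/(-54.00) − 1/(140) = -0.02566, so d_i = -38.97 cm.
m = −d_i/d_o = −(-38.97)/(140) = +0.278.
The image is virtual, upright and reduced, behind the mirror.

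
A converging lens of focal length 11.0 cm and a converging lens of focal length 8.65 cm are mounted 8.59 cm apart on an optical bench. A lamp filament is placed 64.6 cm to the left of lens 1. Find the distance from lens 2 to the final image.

Lens 1: 1/d_i1 = 1/f₁ − 1/d_o1 = 1/(11.0) − 1/(64.6) = 0.07543, so d_i1 = 13.26 cm.
The intermediate image is 13.26 cm to the right of lens 1, which lies 4.670 cm to the right of lens 2 — a virtual object — so d_o2 = −4.670 cm.
Lens 2: 1/d_i2 = 1/f₂ − 1/d_o2 = 1/(8.65) − 1/(-4.670) = 0.3297, so d_i2 = 3.03 cm.
The final image is real, 3.03 cm to the right of lens 2 (overall magnification ≈ -0.13).

3.03 cm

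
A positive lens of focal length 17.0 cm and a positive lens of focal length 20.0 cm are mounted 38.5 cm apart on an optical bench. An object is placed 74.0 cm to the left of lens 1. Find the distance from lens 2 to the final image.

Lens 1: 1/d_i1 = 1/f₁ − 1/d_o1 = 1/(17.0) − 1/(74.0) = 0.04531, so d_i1 = 22.07 cm.
The intermediate image is 22.07 cm to the right of lens 1, which is 38.5 − (22.07) = 16.43 cm to the left of lens 2, so d_o2 = +16.43 cm.
Lens 2: 1/d_i2 = 1/f₂ − 1/d_o2 = 1/(20.0) − 1/(16.43) = -0.01086, so d_i2 = -92.0 cm.
The final image is virtual, 92.0 cm to the left of lens 2 (overall magnification ≈ -1.7).

92.0 cm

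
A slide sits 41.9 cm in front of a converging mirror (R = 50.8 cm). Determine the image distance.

64.5 cm

f = R/2 = 50.8/2 = 25.40 cm.
Mirror equation: 1/s_i = 1/f − 1/s_o = 1/(25.40) − 1/(41.9) = 0.03937 − 0.02387 = 0.01550, so s_i = 64.5 cm.
The image is real, inverted and enlarged, in front of the mirror.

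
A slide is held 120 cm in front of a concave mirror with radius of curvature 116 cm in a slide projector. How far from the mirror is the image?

f = R/2 = 116/2 = 58.00 cm.
Mirror equation: 1/d_i = 1/f − 1/d_o = 1/(58.00) − 1/(120) = 0.01724 − 0.008333 = 0.008908, so d_i = 112 cm.
The image is real, inverted and reduced, in front of the mirror.

112 cm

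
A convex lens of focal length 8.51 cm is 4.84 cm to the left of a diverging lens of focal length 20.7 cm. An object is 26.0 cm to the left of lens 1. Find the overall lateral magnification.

Lens 1: 1/d_i1 = 1/(8.51) − 1/(26.0) = 0.07905, so d_i1 = 12.65 cm; m₁ = −d_i1/d_o1 = -0.4865.
d_o2 = 4.84 − (12.65) = -7.810 cm (virtual object).
f₂ = −20.7 cm (diverging).
Lens 2: 1/d_i2 = 1/(-20.7) − 1/(-7.810) = 0.07973, so d_i2 = 12.54 cm; m₂ = −d_i2/d_o2 = +1.606.
m = m₁·m₂ = (-0.4865)(+1.606) = -0.781.

m = -0.781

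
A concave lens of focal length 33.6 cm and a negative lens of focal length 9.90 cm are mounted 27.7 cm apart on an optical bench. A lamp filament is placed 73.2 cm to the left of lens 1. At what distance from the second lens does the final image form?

8.28 cm

Lens 1 is diverging, so f₁ = −33.6 cm.
Lens 1: 1/d_i1 = 1/f₁ − 1/d_o1 = 1/(-33.6) − 1/(73.2) = -0.04342, so d_i1 = -23.03 cm.
The intermediate image is 23.03 cm to the left of lens 1 (virtual), which is 27.7 − (-23.03) = 50.73 cm to the left of lens 2, so d_o2 = +50.73 cm.
Lens 2 is diverging, so f₂ = −9.90 cm.
Lens 2: 1/d_i2 = 1/f₂ − 1/d_o2 = 1/(-9.90) − 1/(50.73) = -0.1207, so d_i2 = -8.28 cm.
The final image is virtual, 8.28 cm to the left of lens 2 (overall magnification ≈ 0.051).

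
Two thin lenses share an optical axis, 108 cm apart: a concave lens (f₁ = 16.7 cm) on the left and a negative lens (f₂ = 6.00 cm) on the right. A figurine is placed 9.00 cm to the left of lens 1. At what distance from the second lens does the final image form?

Lens 1 is diverging, so f₁ = −16.7 cm.
Lens 1: 1/d_i1 = 1/f₁ − 1/d_o1 = 1/(-16.7) − 1/(9.00) = -0.1710, so d_i1 = -5.848 cm.
The intermediate image is 5.848 cm to the left of lens 1 (virtual), which is 108 − (-5.848) = 113.8 cm to the left of lens 2, so d_o2 = +113.8 cm.
Lens 2 is diverging, so f₂ = −6.00 cm.
Lens 2: 1/d_i2 = 1/f₂ − 1/d_o2 = 1/(-6.00) − 1/(113.8) = -0.1755, so d_i2 = -5.70 cm.
The final image is virtual, 5.70 cm to the left of lens 2 (overall magnification ≈ 0.033).

5.70 cm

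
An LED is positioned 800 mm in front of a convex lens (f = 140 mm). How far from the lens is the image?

Thin-lens equation: 1/s_i = 1/f − 1/s_o = 1/(140.0) − 1/(800) = 0.007143 − 0.001250 = 0.005893, so s_i = 170 mm.
The image is real, inverted and reduced, on the far side of the lens.

170 mm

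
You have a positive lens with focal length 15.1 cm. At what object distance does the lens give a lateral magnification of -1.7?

m = −d_i/d_o ⇒ d_i = −m·d_o.
1/f = 1/d_o + 1/d_i = 1/d_o − 1/(m·d_o) = (1 − 1/m)/d_o, so d_o = f(1 − 1/m) = (15.10)(1 − 1/(-1.7)) = 24.0 cm.

24.0 cm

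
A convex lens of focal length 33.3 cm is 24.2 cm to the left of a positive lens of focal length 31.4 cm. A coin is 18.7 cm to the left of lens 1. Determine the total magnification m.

Lens 1: 1/d_i1 = 1/(33.3) − 1/(18.7) = -0.02345, so d_i1 = -42.65 cm; m₁ = −d_i1/d_o1 = +2.281.
d_o2 = 24.2 − (-42.65) = 66.85 cm.
Lens 2: 1/d_i2 = 1/(31.4) − 1/(66.85) = 0.01689, so d_i2 = 59.21 cm; m₂ = −d_i2/d_o2 = -0.8858.
m = m₁·m₂ = (+2.281)(-0.8858) = -2.02.

m = -2.02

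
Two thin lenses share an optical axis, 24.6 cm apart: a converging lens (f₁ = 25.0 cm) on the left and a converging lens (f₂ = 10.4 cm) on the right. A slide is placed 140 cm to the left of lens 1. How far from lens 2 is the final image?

3.74 cm

Lens 1: 1/d_i1 = 1/f₁ − 1/d_o1 = 1/(25.0) − 1/(140) = 0.03286, so d_i1 = 30.43 cm.
The intermediate image is 30.43 cm to the right of lens 1, which lies 5.830 cm to the right of lens 2 — a virtual object — so d_o2 = −5.830 cm.
Lens 2: 1/d_i2 = 1/f₂ − 1/d_o2 = 1/(10.4) − 1/(-5.830) = 0.2677, so d_i2 = 3.74 cm.
The final image is real, 3.74 cm to the right of lens 2 (overall magnification ≈ -0.14).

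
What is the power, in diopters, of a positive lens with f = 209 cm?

f = 209 cm = 2.09 m.
P = 1/f = 1/(2.09 m) = +0.478 D.

P = +0.478 D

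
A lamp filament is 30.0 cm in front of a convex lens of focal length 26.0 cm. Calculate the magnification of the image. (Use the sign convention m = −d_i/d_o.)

m = -6.50

1/d_i = 1/f − 1/d_o = 1/(26.00) − 1/(30.0) = 0.005128, so d_i = 195.0 cm.
m = −d_i/d_o = −(195.0)/(30.0) = -6.50.
The image is real, inverted and enlarged, on the far side of the lens.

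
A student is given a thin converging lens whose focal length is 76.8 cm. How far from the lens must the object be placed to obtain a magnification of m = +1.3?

17.7 cm

m = −d_i/d_o ⇒ d_i = −m·d_o.
1/f = 1/d_o + 1/d_i = 1/d_o − 1/(m·d_o) = (1 − 1/m)/d_o, so d_o = f(1 − 1/m) = (76.80)(1 − 1/(+1.3)) = 17.7 cm.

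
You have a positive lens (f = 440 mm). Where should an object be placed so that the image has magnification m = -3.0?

587 mm

m = −d_i/d_o ⇒ d_i = −m·d_o.
1/f = 1/d_o + 1/d_i = 1/d_o − 1/(m·d_o) = (1 − 1/m)/d_o, so d_o = f(1 − 1/m) = (440.0)(1 − 1/(-3.0)) = 587 mm.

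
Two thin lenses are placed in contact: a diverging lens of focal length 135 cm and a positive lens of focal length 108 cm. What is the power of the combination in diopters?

P = +0.185 D

P₁ = 1/f₁ = 1/(-1.35 m) = -0.7407 D; P₂ = 1/f₂ = 1/(1.08 m) = +0.9259 D.
For thin lenses in contact, P = P₁ + P₂ = (-0.7407) + (+0.9259) = +0.185 D.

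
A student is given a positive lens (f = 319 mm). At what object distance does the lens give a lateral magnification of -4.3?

m = −d_i/d_o ⇒ d_i = −m·d_o.
1/f = 1/d_o + 1/d_i = 1/d_o − 1/(m·d_o) = (1 − 1/m)/d_o, so d_o = f(1 − 1/m) = (319.0)(1 − 1/(-4.3)) = 393 mm.

393 mm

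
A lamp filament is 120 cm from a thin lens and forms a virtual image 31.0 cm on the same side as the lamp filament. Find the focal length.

f = -41.8 cm (diverging)

Virtual image ⇒ d_i = −31.0 cm.
1/f = 1/d_o + 1/d_i = 1/(120) + 1/(-31.0) = -0.02392, so f = -41.8 cm.
Since f is negative, the thin lens is diverging.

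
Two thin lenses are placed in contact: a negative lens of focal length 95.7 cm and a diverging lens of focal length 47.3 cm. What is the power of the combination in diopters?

P = -3.16 D

P₁ = 1/f₁ = 1/(-0.957 m) = -1.045 D; P₂ = 1/f₂ = 1/(-0.473 m) = -2.114 D.
For thin lenses in contact, P = P₁ + P₂ = (-1.045) + (-2.114) = -3.16 D.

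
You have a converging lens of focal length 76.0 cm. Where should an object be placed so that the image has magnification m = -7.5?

86.1 cm

m = −d_i/d_o ⇒ d_i = −m·d_o.
1/f = 1/d_o + 1/d_i = 1/d_o − 1/(m·d_o) = (1 − 1/m)/d_o, so d_o = f(1 − 1/m) = (76.00)(1 − 1/(-7.5)) = 86.1 cm.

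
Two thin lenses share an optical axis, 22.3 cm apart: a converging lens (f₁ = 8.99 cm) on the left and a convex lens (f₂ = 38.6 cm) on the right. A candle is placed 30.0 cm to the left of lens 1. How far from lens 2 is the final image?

12.5 cm

Lens 1: 1/d_i1 = 1/f₁ − 1/d_o1 = 1/(8.99) − 1/(30.0) = 0.07790, so d_i1 = 12.84 cm.
The intermediate image is 12.84 cm to the right of lens 1, which is 22.3 − (12.84) = 9.460 cm to the left of lens 2, so d_o2 = +9.460 cm.
Lens 2: 1/d_i2 = 1/f₂ − 1/d_o2 = 1/(38.6) − 1/(9.460) = -0.07980, so d_i2 = -12.5 cm.
The final image is virtual, 12.5 cm to the left of lens 2 (overall magnification ≈ -0.57).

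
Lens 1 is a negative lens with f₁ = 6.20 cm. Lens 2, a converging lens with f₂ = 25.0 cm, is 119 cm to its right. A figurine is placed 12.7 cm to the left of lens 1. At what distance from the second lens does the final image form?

Lens 1 is diverging, so f₁ = −6.20 cm.
Lens 1: 1/d_i1 = 1/f₁ − 1/d_o1 = 1/(-6.20) − 1/(12.7) = -0.2400, so d_i1 = -4.166 cm.
The intermediate image is 4.166 cm to the left of lens 1 (virtual), which is 119 − (-4.166) = 123.2 cm to the left of lens 2, so d_o2 = +123.2 cm.
Lens 2: 1/d_i2 = 1/f₂ − 1/d_o2 = 1/(25.0) − 1/(123.2) = 0.03188, so d_i2 = 31.4 cm.
The final image is real, 31.4 cm to the right of lens 2 (overall magnification ≈ -0.084).

31.4 cm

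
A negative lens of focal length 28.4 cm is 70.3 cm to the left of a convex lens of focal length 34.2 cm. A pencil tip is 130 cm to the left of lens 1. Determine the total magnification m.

f₁ = −28.4 cm (diverging).
Lens 1: 1/d_i1 = 1/(-28.4) − 1/(130) = -0.04290, so d_i1 = -23.31 cm; m₁ = −d_i1/d_o1 = +0.1793.
d_o2 = 70.3 − (-23.31) = 93.61 cm.
Lens 2: 1/d_i2 = 1/(34.2) − 1/(93.61) = 0.01856, so d_i2 = 53.89 cm; m₂ = −d_i2/d_o2 = -0.5757.
m = m₁·m₂ = (+0.1793)(-0.5757) = -0.103.

m = -0.103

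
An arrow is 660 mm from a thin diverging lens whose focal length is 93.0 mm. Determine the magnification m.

For a diverging lens, f = -93.0 mm.
1/d_i = 1/f − 1/d_o = 1/(-93.00) − 1/(660) = -0.01227, so d_i = -81.51 mm.
m = −d_i/d_o = −(-81.51)/(660) = +0.124.
The image is virtual, upright and reduced, on the same side as the object.

m = +0.124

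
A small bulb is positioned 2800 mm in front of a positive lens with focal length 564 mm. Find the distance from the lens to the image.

706 mm

Thin-lens equation: 1/q = 1/f − 1/p = 1/(564.0) − 1/(2800) = 0.001773 − 0.0003571 = 0.001416, so q = 706 mm.
The image is real, inverted and reduced, on the far side of the lens.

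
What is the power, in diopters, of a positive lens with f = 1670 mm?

f = 167 cm = 1.67 m.
P = 1/f = 1/(1.67 m) = +0.599 D.

P = +0.599 D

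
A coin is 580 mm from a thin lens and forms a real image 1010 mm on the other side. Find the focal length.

Real image ⇒ d_i = +1010 mm.
1/f = 1/d_o + 1/d_i = 1/(580) + 1/(1010) = 0.002714, so f = 368 mm.
Since f is positive, the thin lens is converging.

f = 368 mm (converging)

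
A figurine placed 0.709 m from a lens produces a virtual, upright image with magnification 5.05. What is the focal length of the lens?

m = −d_i/d_o ⇒ d_i = −m·d_o = −(+5.05)·(0.709) = -3.580 m.
1/f = 1/d_o + 1/d_i = 1/(0.709) + 1/(-3.580) = 1.131, so f = 0.884 m.
Since f is positive, the lens is converging.

f = 0.884 m (converging)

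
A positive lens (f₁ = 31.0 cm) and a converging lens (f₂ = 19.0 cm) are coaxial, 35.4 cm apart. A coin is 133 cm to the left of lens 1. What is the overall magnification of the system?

m = -0.240

Lens 1: 1/d_i1 = 1/(31.0) − 1/(133) = 0.02474, so d_i1 = 40.42 cm; m₁ = −d_i1/d_o1 = -0.3039.
d_o2 = 35.4 − (40.42) = -5.020 cm (virtual object).
Lens 2: 1/d_i2 = 1/(19.0) − 1/(-5.020) = 0.2518, so d_i2 = 3.971 cm; m₂ = −d_i2/d_o2 = +0.7910.
m = m₁·m₂ = (-0.3039)(+0.7910) = -0.240.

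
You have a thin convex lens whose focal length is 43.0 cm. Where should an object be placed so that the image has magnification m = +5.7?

35.5 cm

m = −d_i/d_o ⇒ d_i = −m·d_o.
1/f = 1/d_o + 1/d_i = 1/d_o − 1/(m·d_o) = (1 − 1/m)/d_o, so d_o = f(1 − 1/m) = (43.00)(1 − 1/(+5.7)) = 35.5 cm.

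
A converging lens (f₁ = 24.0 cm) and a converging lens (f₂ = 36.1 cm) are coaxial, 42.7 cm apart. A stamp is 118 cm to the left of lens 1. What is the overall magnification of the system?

Lens 1: 1/d_i1 = 1/(24.0) − 1/(118) = 0.03319, so d_i1 = 30.13 cm; m₁ = −d_i1/d_o1 = -0.2553.
d_o2 = 42.7 − (30.13) = 12.57 cm.
Lens 2: 1/d_i2 = 1/(36.1) − 1/(12.57) = -0.05185, so d_i2 = -19.29 cm; m₂ = −d_i2/d_o2 = +1.534.
m = m₁·m₂ = (-0.2553)(+1.534) = -0.392.

m = -0.392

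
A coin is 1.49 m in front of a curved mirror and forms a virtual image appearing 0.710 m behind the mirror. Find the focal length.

f = -1.36 m (convex)

Virtual image ⇒ d_i = −0.710 m.
1/f = 1/d_o + 1/d_i = 1/(1.49) + 1/(-0.710) = -0.7373, so f = -1.36 m.
Since f is negative, the curved mirror is convex.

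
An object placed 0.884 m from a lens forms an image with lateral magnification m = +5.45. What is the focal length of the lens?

m = −d_i/d_o ⇒ d_i = −m·d_o = −(+5.45)·(0.884) = -4.818 m.
1/f = 1/d_o + 1/d_i = 1/(0.884) + 1/(-4.818) = 0.9237, so f = 1.08 m.
Since f is positive, the lens is converging.

f = 1.08 m (converging)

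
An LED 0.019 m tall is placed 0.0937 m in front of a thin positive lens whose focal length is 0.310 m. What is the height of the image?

1/d_i = 1/f − 1/d_o = 1/(0.3100) − 1/(0.0937) = -7.447, so d_i = -0.1343 m.
m = −d_i/d_o = +1.433.
|h_i| = |m|·h_o = 1.433 × 0.019 = 0.0272 m. The image is virtual, upright and enlarged, on the same side as the object.

0.0272 m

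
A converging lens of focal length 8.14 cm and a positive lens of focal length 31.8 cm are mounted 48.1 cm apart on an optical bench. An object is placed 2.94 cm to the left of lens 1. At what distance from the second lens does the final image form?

Lens 1: 1/d_i1 = 1/f₁ − 1/d_o1 = 1/(8.14) − 1/(2.94) = -0.2173, so d_i1 = -4.602 cm.
The intermediate image is 4.602 cm to the left of lens 1 (virtual), which is 48.1 − (-4.602) = 52.70 cm to the left of lens 2, so d_o2 = +52.70 cm.
Lens 2: 1/d_i2 = 1/f₂ − 1/d_o2 = 1/(31.8) − 1/(52.70) = 0.01247, so d_i2 = 80.2 cm.
The final image is real, 80.2 cm to the right of lens 2 (overall magnification ≈ -2.4).

80.2 cm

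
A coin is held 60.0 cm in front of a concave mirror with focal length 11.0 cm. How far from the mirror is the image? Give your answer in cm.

Mirror equation: 1/q = 1/f − 1/p = 1/(11.00) − 1/(60.0) = 0.09091 − 0.01667 = 0.07424, so q = 13.5 cm.
The image is real, inverted and reduced, in front of the mirror.

13.5 cm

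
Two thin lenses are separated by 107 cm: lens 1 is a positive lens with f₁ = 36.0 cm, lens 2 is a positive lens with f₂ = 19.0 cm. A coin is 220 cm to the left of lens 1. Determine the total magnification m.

Lens 1: 1/d_i1 = 1/(36.0) − 1/(220) = 0.02323, so d_i1 = 43.04 cm; m₁ = −d_i1/d_o1 = -0.1956.
d_o2 = 107 − (43.04) = 63.96 cm.
Lens 2: 1/d_i2 = 1/(19.0) − 1/(63.96) = 0.03700, so d_i2 = 27.03 cm; m₂ = −d_i2/d_o2 = -0.4226.
m = m₁·m₂ = (-0.1956)(-0.4226) = +0.0827.

m = +0.0827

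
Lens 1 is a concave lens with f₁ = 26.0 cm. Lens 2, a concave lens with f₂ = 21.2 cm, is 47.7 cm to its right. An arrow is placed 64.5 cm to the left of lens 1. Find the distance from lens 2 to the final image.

16.1 cm

Lens 1 is diverging, so f₁ = −26.0 cm.
Lens 1: 1/d_i1 = 1/f₁ − 1/d_o1 = 1/(-26.0) − 1/(64.5) = -0.05397, so d_i1 = -18.53 cm.
The intermediate image is 18.53 cm to the left of lens 1 (virtual), which is 47.7 − (-18.53) = 66.23 cm to the left of lens 2, so d_o2 = +66.23 cm.
Lens 2 is diverging, so f₂ = −21.2 cm.
Lens 2: 1/d_i2 = 1/f₂ − 1/d_o2 = 1/(-21.2) − 1/(66.23) = -0.06227, so d_i2 = -16.1 cm.
The final image is virtual, 16.1 cm to the left of lens 2 (overall magnification ≈ 0.070).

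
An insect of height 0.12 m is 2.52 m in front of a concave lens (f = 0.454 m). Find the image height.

For a concave lens, f = -0.454 m.
1/d_i = 1/f − 1/d_o = 1/(-0.4540) − 1/(2.52) = -2.599, so d_i = -0.3847 m.
m = −d_i/d_o = +0.1527.
|h_i| = |m|·h_o = 0.1527 × 0.12 = 0.0183 m. The image is virtual, upright and reduced, on the same side as the object.

0.0183 m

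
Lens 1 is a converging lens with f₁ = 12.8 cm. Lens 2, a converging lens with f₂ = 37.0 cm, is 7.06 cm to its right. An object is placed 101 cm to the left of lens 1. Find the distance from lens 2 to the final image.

Lens 1: 1/d_i1 = 1/f₁ − 1/d_o1 = 1/(12.8) − 1/(101) = 0.06822, so d_i1 = 14.66 cm.
The intermediate image is 14.66 cm to the right of lens 1, which lies 7.600 cm to the right of lens 2 — a virtual object — so d_o2 = −7.600 cm.
Lens 2: 1/d_i2 = 1/f₂ − 1/d_o2 = 1/(37.0) − 1/(-7.600) = 0.1586, so d_i2 = 6.30 cm.
The final image is real, 6.30 cm to the right of lens 2 (overall magnification ≈ -0.12).

6.30 cm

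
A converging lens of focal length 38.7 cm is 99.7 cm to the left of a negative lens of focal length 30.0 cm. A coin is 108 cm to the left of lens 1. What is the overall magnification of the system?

m = -0.241

Lens 1: 1/d_i1 = 1/(38.7) − 1/(108) = 0.01658, so d_i1 = 60.31 cm; m₁ = −d_i1/d_o1 = -0.5584.
d_o2 = 99.7 − (60.31) = 39.39 cm.
f₂ = −30.0 cm (diverging).
Lens 2: 1/d_i2 = 1/(-30.0) − 1/(39.39) = -0.05872, so d_i2 = -17.03 cm; m₂ = −d_i2/d_o2 = +0.4323.
m = m₁·m₂ = (-0.5584)(+0.4323) = -0.241.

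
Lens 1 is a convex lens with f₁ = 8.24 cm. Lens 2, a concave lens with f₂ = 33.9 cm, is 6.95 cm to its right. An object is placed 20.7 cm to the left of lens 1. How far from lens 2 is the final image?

8.41 cm

Lens 1: 1/d_i1 = 1/f₁ − 1/d_o1 = 1/(8.24) − 1/(20.7) = 0.07305, so d_i1 = 13.69 cm.
The intermediate image is 13.69 cm to the right of lens 1, which lies 6.740 cm to the right of lens 2 — a virtual object — so d_o2 = −6.740 cm.
Lens 2 is diverging, so f₂ = −33.9 cm.
Lens 2: 1/d_i2 = 1/f₂ − 1/d_o2 = 1/(-33.9) − 1/(-6.740) = 0.1189, so d_i2 = 8.41 cm.
The final image is real, 8.41 cm to the right of lens 2 (overall magnification ≈ -0.83).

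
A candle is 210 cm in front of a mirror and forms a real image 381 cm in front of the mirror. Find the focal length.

f = 135 cm (concave)

Real image ⇒ d_i = +381 cm.
1/f = 1/d_o + 1/d_i = 1/(210) + 1/(381) = 0.007387, so f = 135 cm.
Since f is positive, the mirror is concave.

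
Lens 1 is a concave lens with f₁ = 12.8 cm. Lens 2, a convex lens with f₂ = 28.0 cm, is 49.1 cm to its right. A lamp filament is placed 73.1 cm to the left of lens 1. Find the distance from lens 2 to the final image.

52.5 cm

Lens 1 is diverging, so f₁ = −12.8 cm.
Lens 1: 1/d_i1 = 1/f₁ − 1/d_o1 = 1/(-12.8) − 1/(73.1) = -0.09180, so d_i1 = -10.89 cm.
The intermediate image is 10.89 cm to the left of lens 1 (virtual), which is 49.1 − (-10.89) = 59.99 cm to the left of lens 2, so d_o2 = +59.99 cm.
Lens 2: 1/d_i2 = 1/f₂ − 1/d_o2 = 1/(28.0) − 1/(59.99) = 0.01904, so d_i2 = 52.5 cm.
The final image is real, 52.5 cm to the right of lens 2 (overall magnification ≈ -0.13).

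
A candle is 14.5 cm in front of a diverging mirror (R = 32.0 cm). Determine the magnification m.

m = +0.525

f = R/2 = 32.0/2 = 16.00 cm; for a diverging mirror, f = -16.00 cm.
1/d_i = 1/f − 1/d_o = 1/(-16.00) − 1/(14.5) = -0.1315, so d_i = -7.607 cm.
m = −d_i/d_o = −(-7.607)/(14.5) = +0.525.
The image is virtual, upright and reduced, behind the mirror.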